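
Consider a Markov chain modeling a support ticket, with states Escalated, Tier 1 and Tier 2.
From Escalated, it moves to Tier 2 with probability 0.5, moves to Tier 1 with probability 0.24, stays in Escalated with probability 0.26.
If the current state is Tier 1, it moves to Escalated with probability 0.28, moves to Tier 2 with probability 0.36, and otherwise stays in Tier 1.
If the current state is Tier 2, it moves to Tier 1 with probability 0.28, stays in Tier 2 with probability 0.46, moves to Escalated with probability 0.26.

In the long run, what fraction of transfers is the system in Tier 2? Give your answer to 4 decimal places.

Let the stationary distribution be π with π = πP and π_1 + π_2 + π_3 = 1.
π_1 = 0.26·π_1 + 0.28·π_2 + 0.26·π_3
π_2 = 0.24·π_1 + 0.36·π_2 + 0.28·π_3
Solving with the normalization constraint gives π = (0.2659, 0.2928, 0.4414).
So the stationary probability of Tier 2 is 0.4414.

0.4414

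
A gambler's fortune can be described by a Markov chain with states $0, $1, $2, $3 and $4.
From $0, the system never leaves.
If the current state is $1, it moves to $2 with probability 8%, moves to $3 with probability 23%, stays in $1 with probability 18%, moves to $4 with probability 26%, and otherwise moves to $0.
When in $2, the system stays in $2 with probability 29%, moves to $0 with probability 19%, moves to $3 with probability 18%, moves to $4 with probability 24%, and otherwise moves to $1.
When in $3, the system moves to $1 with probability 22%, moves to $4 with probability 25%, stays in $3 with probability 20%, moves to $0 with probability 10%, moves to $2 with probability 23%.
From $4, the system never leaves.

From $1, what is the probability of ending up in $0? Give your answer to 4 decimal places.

0.4504

Let h(s) be the probability of absorption at $0 starting from transient state s. Then h($0) = 1 and h($4) = 0. By first-step analysis:
h($1) = 0.25·1 + 0.18·h($1) + 0.08·h($2) + 0.23·h($3) + 0.26·0
h($2) = 0.19·1 + 0.1·h($1) + 0.29·h($2) + 0.18·h($3) + 0.24·0
h($3) = 0.1·1 + 0.22·h($1) + 0.23·h($2) + 0.2·h($3) + 0.25·0
Solving: h($1) = 0.4504, h($2) = 0.4251, h($3) = 0.3711.
Starting from $1, the probability is 0.4504.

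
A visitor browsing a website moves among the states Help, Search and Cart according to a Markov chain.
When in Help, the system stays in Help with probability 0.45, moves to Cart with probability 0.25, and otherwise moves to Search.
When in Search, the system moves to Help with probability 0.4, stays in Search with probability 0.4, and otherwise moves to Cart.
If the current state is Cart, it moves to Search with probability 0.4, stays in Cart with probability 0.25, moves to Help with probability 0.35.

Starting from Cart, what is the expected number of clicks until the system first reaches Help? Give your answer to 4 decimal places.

Let t(s) be the expected number of clicks to first reach Help from state s, with t(Help) = 0. Conditioning on the first click:
t(Search) = 1 + 0.4·t(Search) + 0.2·t(Cart)
t(Cart) = 1 + 0.4·t(Search) + 0.25·t(Cart)
Solving: t(Search) = 2.5676, t(Cart) = 2.7027.
Expected clicks from Cart to Help: 2.7027.

2.7027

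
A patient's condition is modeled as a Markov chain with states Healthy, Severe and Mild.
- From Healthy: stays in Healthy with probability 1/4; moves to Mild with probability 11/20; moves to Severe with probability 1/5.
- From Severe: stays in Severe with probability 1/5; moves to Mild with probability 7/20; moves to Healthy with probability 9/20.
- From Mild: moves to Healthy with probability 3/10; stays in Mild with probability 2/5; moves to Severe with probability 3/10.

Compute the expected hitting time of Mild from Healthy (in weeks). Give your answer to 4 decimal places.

1.9608

Let t(s) be the expected number of weeks to first reach Mild from state s, with t(Mild) = 0. Conditioning on the first week:
t(Healthy) = 1 + 0.25·t(Healthy) + 0.2·t(Severe)
t(Severe) = 1 + 0.45·t(Healthy) + 0.2·t(Severe)
Solving: t(Healthy) = 1.9608, t(Severe) = 2.3529.
Expected weeks from Healthy to Mild: 1.9608.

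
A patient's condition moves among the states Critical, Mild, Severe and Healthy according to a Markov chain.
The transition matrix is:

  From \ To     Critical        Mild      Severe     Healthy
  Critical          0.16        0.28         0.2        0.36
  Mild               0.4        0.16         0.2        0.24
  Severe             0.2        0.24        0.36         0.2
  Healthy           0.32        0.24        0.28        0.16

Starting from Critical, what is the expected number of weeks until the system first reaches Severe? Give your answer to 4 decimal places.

4.5029

Let t(s) be the expected number of weeks to first reach Severe from state s, with t(Severe) = 0. Conditioning on the first week:
t(Critical) = 1 + 0.16·t(Critical) + 0.28·t(Mild) + 0.36·t(Healthy)
t(Mild) = 1 + 0.4·t(Critical) + 0.16·t(Mild) + 0.24·t(Healthy)
t(Healthy) = 1 + 0.32·t(Critical) + 0.24·t(Mild) + 0.16·t(Healthy)
Solving: t(Critical) = 4.5029, t(Mild) = 4.5352, t(Healthy) = 4.2016.
Expected weeks from Critical to Severe: 4.5029.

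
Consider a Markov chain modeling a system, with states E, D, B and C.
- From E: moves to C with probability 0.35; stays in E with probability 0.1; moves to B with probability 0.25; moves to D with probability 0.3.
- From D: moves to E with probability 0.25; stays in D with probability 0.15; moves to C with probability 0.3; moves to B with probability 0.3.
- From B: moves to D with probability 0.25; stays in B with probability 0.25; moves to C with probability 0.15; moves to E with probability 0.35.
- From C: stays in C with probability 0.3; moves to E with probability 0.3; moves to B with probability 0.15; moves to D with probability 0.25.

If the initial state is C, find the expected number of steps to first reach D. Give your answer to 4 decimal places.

Let t(s) be the expected number of steps to first reach D from state s, with t(D) = 0. Conditioning on the first step:
t(E) = 1 + 0.1·t(E) + 0.25·t(B) + 0.35·t(C)
t(B) = 1 + 0.35·t(E) + 0.25·t(B) + 0.15·t(C)
t(C) = 1 + 0.3·t(E) + 0.15·t(B) + 0.3·t(C)
Solving: t(E) = 3.6444, t(B) = 3.7948, t(C) = 3.8036.
Expected steps from C to D: 3.8036.

3.8036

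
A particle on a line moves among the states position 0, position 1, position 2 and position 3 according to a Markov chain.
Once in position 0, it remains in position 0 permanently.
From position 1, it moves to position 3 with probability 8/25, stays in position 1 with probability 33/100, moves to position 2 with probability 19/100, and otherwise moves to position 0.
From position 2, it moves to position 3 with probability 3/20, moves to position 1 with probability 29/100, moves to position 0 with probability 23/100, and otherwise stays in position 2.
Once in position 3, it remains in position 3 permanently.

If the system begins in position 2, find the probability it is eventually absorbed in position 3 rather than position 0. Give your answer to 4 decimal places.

0.4909

Let h(s) be the probability of absorption at position 3 starting from transient state s. Then h(position 3) = 1 and h(position 0) = 0. By first-step analysis:
h(position 1) = 0.16·0 + 0.33·h(position 1) + 0.19·h(position 2) + 0.32·1
h(position 2) = 0.23·0 + 0.29·h(position 1) + 0.33·h(position 2) + 0.15·1
Solving: h(position 1) = 0.6168, h(position 2) = 0.4909.
Starting from position 2, the probability is 0.4909.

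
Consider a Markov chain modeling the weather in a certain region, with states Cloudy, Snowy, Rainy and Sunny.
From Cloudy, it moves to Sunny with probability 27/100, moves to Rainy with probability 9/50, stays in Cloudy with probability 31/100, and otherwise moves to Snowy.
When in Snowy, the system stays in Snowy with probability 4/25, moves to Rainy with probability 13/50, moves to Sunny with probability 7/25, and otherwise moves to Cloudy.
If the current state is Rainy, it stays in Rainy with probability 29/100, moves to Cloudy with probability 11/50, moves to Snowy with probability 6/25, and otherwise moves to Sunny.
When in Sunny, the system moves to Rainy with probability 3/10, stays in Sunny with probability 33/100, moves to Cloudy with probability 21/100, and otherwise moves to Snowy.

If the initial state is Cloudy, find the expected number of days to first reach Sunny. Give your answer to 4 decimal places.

Let t(s) be the expected number of days to first reach Sunny from state s, with t(Sunny) = 0. Conditioning on the first day:
t(Cloudy) = 1 + 0.31·t(Cloudy) + 0.24·t(Snowy) + 0.18·t(Rainy)
t(Snowy) = 1 + 0.3·t(Cloudy) + 0.16·t(Snowy) + 0.26·t(Rainy)
t(Rainy) = 1 + 0.22·t(Cloudy) + 0.24·t(Snowy) + 0.29·t(Rainy)
Solving: t(Cloudy) = 3.7344, t(Snowy) = 3.7061, t(Rainy) = 3.8184.
Expected days from Cloudy to Sunny: 3.7344.

3.7344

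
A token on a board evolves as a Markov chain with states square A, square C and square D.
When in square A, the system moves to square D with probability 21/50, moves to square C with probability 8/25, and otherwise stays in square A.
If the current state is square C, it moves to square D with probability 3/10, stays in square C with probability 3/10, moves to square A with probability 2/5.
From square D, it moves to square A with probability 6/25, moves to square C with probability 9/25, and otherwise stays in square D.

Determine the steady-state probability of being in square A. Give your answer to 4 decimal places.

Let the stationary distribution be π with π = πP and π_1 + π_2 + π_3 = 1.
π_1 = 0.26·π_1 + 0.4·π_2 + 0.24·π_3
π_2 = 0.32·π_1 + 0.3·π_2 + 0.36·π_3
Solving with the normalization constraint gives π = (0.2985, 0.3284, 0.3731).
So the stationary probability of square A is 0.2985.

0.2985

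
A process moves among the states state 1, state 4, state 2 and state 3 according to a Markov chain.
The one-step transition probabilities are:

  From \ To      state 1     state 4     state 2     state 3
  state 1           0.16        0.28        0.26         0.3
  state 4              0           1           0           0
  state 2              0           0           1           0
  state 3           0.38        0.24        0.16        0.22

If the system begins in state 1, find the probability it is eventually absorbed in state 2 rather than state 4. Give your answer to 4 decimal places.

0.4634

Let h(s) be the probability of absorption at state 2 starting from transient state s. Then h(state 2) = 1 and h(state 4) = 0. By first-step analysis:
h(state 1) = 0.16·h(state 1) + 0.28·0 + 0.26·1 + 0.3·h(state 3)
h(state 3) = 0.38·h(state 1) + 0.24·0 + 0.16·1 + 0.22·h(state 3)
Solving: h(state 1) = 0.4634, h(state 3) = 0.4309.
Starting from state 1, the probability is 0.4634.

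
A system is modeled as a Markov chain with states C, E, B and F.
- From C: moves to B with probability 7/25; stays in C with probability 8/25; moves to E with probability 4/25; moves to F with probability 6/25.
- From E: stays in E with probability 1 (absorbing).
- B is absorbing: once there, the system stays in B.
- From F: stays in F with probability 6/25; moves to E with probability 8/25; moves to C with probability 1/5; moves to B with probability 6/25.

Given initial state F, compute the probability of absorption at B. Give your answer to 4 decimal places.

Let h(s) be the probability of absorption at B starting from transient state s. Then h(B) = 1 and h(E) = 0. By first-step analysis:
h(C) = 0.32·h(C) + 0.16·0 + 0.28·1 + 0.24·h(F)
h(F) = 0.2·h(C) + 0.32·0 + 0.24·1 + 0.24·h(F)
Solving: h(C) = 0.5768, h(F) = 0.4676.
Starting from F, the probability is 0.4676.

0.4676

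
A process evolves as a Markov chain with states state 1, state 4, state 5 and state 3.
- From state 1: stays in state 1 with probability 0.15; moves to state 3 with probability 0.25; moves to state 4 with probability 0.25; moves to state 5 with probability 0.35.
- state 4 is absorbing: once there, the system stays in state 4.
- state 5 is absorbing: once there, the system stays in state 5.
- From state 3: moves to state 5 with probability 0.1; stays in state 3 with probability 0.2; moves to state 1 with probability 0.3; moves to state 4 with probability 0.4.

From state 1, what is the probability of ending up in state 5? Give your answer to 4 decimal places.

0.5041

Let h(s) be the probability of absorption at state 5 starting from transient state s. Then h(state 5) = 1 and h(state 4) = 0. By first-step analysis:
h(state 1) = 0.15·h(state 1) + 0.25·0 + 0.35·1 + 0.25·h(state 3)
h(state 3) = 0.3·h(state 1) + 0.4·0 + 0.1·1 + 0.2·h(state 3)
Solving: h(state 1) = 0.5041, h(state 3) = 0.3140.
Starting from state 1, the probability is 0.5041.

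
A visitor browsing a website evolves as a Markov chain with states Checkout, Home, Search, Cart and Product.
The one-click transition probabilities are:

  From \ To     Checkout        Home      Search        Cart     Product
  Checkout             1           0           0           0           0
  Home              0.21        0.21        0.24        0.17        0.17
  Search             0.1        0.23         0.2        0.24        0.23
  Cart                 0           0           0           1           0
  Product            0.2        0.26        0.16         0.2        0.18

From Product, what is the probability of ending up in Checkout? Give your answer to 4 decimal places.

Let h(s) be the probability of absorption at Checkout starting from transient state s. Then h(Checkout) = 1 and h(Cart) = 0. By first-step analysis:
h(Home) = 0.21·1 + 0.21·h(Home) + 0.24·h(Search) + 0.17·0 + 0.17·h(Product)
h(Search) = 0.1·1 + 0.23·h(Home) + 0.2·h(Search) + 0.24·0 + 0.23·h(Product)
h(Product) = 0.2·1 + 0.26·h(Home) + 0.16·h(Search) + 0.2·0 + 0.18·h(Product)
Solving: h(Home) = 0.4915, h(Search) = 0.4039, h(Product) = 0.4786.
Starting from Product, the probability is 0.4786.

0.4786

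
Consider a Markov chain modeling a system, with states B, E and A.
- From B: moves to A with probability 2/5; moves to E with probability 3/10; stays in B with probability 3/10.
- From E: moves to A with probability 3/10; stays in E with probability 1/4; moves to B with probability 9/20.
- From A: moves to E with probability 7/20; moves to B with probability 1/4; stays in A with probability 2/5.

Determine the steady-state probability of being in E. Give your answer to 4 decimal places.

Let the stationary distribution be π with π = πP and π_1 + π_2 + π_3 = 1.
π_1 = 0.3·π_1 + 0.45·π_2 + 0.25·π_3
π_2 = 0.3·π_1 + 0.25·π_2 + 0.35·π_3
Solving with the normalization constraint gives π = (0.3270, 0.3033, 0.3697).
So the stationary probability of E is 0.3033.

0.3033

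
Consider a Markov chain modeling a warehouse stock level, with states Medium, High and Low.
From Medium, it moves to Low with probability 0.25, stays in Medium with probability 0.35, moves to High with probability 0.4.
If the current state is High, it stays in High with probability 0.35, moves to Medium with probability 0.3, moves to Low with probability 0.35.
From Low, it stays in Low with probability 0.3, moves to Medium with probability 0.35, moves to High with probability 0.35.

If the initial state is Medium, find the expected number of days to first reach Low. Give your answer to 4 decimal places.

Let t(s) be the expected number of days to first reach Low from state s, with t(Low) = 0. Conditioning on the first day:
t(Medium) = 1 + 0.35·t(Medium) + 0.4·t(High)
t(High) = 1 + 0.3·t(Medium) + 0.35·t(High)
Solving: t(Medium) = 3.4711, t(High) = 3.1405.
Expected days from Medium to Low: 3.4711.

3.4711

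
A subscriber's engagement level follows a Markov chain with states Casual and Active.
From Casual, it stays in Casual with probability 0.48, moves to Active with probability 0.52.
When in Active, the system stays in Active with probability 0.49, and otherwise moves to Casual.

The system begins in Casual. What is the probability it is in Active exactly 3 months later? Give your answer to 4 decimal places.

0.5049

Propagate the distribution vector 3 months from Casual.
After 0 months: (1.0000, 0.0000)
After 1 month: (0.4800, 0.5200)
After 2 months: (0.4956, 0.5044)
After 3 months: (0.4951, 0.5049)
P(in Active after 3 months) = 0.5049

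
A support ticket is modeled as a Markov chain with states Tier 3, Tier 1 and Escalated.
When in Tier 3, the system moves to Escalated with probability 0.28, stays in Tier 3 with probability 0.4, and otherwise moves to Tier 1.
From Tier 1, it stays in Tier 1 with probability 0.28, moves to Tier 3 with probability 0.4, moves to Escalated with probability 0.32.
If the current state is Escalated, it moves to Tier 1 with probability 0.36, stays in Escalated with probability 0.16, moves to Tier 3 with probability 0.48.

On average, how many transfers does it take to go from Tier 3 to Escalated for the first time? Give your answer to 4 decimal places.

Let t(s) be the expected number of transfers to first reach Escalated from state s, with t(Escalated) = 0. Conditioning on the first transfer:
t(Tier 3) = 1 + 0.4·t(Tier 3) + 0.32·t(Tier 1)
t(Tier 1) = 1 + 0.4·t(Tier 3) + 0.28·t(Tier 1)
Solving: t(Tier 3) = 3.4211, t(Tier 1) = 3.2895.
Expected transfers from Tier 3 to Escalated: 3.4211.

3.4211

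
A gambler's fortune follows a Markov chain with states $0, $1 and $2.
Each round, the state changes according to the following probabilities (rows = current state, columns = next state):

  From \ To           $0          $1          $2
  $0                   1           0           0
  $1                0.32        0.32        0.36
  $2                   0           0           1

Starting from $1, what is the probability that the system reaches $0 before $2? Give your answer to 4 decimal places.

Let h(s) be the probability of absorption at $0 starting from transient state s. Then h($0) = 1 and h($2) = 0. By first-step analysis:
h($1) = 0.32·1 + 0.32·h($1) + 0.36·0
Solving: h($1) = 0.4706.
Starting from $1, the probability is 0.4706.

0.4706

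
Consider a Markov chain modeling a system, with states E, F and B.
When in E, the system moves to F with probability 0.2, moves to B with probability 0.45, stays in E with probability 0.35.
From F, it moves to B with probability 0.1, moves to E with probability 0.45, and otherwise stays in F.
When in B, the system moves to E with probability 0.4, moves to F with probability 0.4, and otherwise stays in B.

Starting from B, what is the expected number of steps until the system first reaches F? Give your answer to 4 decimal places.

Let t(s) be the expected number of steps to first reach F from state s, with t(F) = 0. Conditioning on the first step:
t(E) = 1 + 0.35·t(E) + 0.45·t(B)
t(B) = 1 + 0.4·t(E) + 0.2·t(B)
Solving: t(E) = 3.6765, t(B) = 3.0882.
Expected steps from B to F: 3.0882.

3.0882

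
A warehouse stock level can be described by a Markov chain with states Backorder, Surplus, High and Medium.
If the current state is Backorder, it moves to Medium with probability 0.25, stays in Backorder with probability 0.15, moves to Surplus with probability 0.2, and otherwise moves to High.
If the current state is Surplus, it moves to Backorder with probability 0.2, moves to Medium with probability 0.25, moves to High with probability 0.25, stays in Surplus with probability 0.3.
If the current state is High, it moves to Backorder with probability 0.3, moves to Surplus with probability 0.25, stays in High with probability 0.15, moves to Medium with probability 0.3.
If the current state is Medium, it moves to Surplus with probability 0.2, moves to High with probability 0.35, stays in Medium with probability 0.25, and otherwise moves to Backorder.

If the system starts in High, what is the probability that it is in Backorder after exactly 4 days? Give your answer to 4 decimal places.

Propagate the distribution vector 4 days from High.
After 0 days: (0.0000, 0.0000, 1.0000, 0.0000)
After 1 day: (0.3000, 0.2500, 0.1500, 0.3000)
After 2 days: (0.2000, 0.2325, 0.3100, 0.2575)
After 3 days: (0.2210, 0.2388, 0.2748, 0.2655)
After 4 days: (0.2164, 0.2376, 0.2822, 0.2637)
P(in Backorder after 4 days) = 0.2164

0.2164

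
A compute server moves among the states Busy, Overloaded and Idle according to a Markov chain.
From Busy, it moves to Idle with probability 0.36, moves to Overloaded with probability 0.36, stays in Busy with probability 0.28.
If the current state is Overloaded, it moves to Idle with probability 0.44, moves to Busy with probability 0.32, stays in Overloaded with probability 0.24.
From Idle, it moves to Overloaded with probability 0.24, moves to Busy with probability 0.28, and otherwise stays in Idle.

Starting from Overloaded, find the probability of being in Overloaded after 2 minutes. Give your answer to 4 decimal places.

0.2784

Sum over the intermediate state after 1 minute:
P = P(Overloaded→Busy)·P(Busy→Overloaded) + P(Overloaded→Overloaded)·P(Overloaded→Overloaded) + P(Overloaded→Idle)·P(Idle→Overloaded)
  = 0.32×0.36 + 0.24×0.24 + 0.44×0.24
  = 0.1152 + 0.0576 + 0.1056 = 0.2784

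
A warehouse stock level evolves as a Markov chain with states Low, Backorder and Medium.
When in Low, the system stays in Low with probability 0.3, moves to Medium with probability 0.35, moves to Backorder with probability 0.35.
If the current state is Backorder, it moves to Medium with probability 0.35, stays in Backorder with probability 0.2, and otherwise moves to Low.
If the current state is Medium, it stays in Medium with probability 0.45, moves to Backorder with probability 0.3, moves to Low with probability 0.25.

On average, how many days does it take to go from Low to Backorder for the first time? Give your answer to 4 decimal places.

Let t(s) be the expected number of days to first reach Backorder from state s, with t(Backorder) = 0. Conditioning on the first day:
t(Low) = 1 + 0.3·t(Low) + 0.35·t(Medium)
t(Medium) = 1 + 0.25·t(Low) + 0.45·t(Medium)
Solving: t(Low) = 3.0252, t(Medium) = 3.1933.
Expected days from Low to Backorder: 3.0252.

3.0252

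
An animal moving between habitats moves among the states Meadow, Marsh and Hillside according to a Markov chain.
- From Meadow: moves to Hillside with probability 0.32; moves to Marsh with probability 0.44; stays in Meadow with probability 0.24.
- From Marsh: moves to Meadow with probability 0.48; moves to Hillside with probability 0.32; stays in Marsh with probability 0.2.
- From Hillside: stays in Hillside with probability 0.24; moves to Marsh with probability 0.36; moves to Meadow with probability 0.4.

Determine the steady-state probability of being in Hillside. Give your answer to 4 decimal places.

Let the stationary distribution be π with π = πP and π_1 + π_2 + π_3 = 1.
π_1 = 0.24·π_1 + 0.48·π_2 + 0.4·π_3
π_2 = 0.44·π_1 + 0.2·π_2 + 0.36·π_3
Solving with the normalization constraint gives π = (0.3680, 0.3357, 0.2963).
So the stationary probability of Hillside is 0.2963.

0.2963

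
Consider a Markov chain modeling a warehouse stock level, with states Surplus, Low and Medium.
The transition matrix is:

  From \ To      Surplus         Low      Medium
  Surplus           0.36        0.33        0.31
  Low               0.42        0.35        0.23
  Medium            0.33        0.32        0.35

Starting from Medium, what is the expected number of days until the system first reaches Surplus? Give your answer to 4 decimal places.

2.7802

Let t(s) be the expected number of days to first reach Surplus from state s, with t(Surplus) = 0. Conditioning on the first day:
t(Low) = 1 + 0.35·t(Low) + 0.23·t(Medium)
t(Medium) = 1 + 0.32·t(Low) + 0.35·t(Medium)
Solving: t(Low) = 2.5222, t(Medium) = 2.7802.
Expected days from Medium to Surplus: 2.7802.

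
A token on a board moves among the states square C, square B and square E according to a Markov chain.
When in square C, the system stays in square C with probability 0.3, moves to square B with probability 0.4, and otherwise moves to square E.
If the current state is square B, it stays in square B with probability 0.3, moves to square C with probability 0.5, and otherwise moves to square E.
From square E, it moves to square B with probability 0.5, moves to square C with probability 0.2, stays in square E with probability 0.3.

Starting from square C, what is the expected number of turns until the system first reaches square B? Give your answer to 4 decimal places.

2.3256

Let t(s) be the expected number of turns to first reach square B from state s, with t(square B) = 0. Conditioning on the first turn:
t(square C) = 1 + 0.3·t(square C) + 0.3·t(square E)
t(square E) = 1 + 0.2·t(square C) + 0.3·t(square E)
Solving: t(square C) = 2.3256, t(square E) = 2.0930.
Expected turns from square C to square B: 2.3256.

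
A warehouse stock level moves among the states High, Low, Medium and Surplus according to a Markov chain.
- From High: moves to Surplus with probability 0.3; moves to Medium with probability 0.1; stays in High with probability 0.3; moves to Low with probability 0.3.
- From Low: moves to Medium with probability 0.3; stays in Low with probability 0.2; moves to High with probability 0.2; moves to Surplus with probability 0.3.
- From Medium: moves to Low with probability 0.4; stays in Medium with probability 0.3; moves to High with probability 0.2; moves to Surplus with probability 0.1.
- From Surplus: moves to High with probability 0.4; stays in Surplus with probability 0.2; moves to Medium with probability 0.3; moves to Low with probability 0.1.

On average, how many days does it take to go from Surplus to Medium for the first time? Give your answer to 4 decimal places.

Let t(s) be the expected number of days to first reach Medium from state s, with t(Medium) = 0. Conditioning on the first day:
t(High) = 1 + 0.3·t(High) + 0.3·t(Low) + 0.3·t(Surplus)
t(Low) = 1 + 0.2·t(High) + 0.2·t(Low) + 0.3·t(Surplus)
t(Surplus) = 1 + 0.4·t(High) + 0.1·t(Low) + 0.2·t(Surplus)
Solving: t(High) = 5.0207, t(Low) = 4.1079, t(Surplus) = 4.2739.
Expected days from Surplus to Medium: 4.2739.

4.2739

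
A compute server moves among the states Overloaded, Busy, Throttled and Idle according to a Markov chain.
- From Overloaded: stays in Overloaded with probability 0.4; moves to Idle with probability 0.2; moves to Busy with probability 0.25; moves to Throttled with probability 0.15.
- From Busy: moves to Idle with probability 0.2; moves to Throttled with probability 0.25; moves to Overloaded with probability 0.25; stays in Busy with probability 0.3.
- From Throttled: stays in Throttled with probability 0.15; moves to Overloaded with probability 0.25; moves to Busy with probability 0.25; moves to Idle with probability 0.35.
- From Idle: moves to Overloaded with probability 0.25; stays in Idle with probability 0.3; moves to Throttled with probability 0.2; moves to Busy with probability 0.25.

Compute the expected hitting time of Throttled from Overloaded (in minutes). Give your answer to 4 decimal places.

5.3354

Let t(s) be the expected number of minutes to first reach Throttled from state s, with t(Throttled) = 0. Conditioning on the first minute:
t(Overloaded) = 1 + 0.4·t(Overloaded) + 0.25·t(Busy) + 0.2·t(Idle)
t(Busy) = 1 + 0.25·t(Overloaded) + 0.3·t(Busy) + 0.2·t(Idle)
t(Idle) = 1 + 0.25·t(Overloaded) + 0.25·t(Busy) + 0.3·t(Idle)
Solving: t(Overloaded) = 5.3354, t(Busy) = 4.7738, t(Idle) = 5.0390.
Expected minutes from Overloaded to Throttled: 5.3354.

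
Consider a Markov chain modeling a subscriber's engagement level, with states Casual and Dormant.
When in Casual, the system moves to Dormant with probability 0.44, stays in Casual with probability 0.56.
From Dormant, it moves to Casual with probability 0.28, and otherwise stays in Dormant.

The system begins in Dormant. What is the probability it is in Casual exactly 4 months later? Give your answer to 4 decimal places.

0.3865

Propagate the distribution vector 4 months from Dormant.
After 0 months: (0.0000, 1.0000)
After 1 month: (0.2800, 0.7200)
After 2 months: (0.3584, 0.6416)
After 3 months: (0.3804, 0.6196)
After 4 months: (0.3865, 0.6135)
P(in Casual after 4 months) = 0.3865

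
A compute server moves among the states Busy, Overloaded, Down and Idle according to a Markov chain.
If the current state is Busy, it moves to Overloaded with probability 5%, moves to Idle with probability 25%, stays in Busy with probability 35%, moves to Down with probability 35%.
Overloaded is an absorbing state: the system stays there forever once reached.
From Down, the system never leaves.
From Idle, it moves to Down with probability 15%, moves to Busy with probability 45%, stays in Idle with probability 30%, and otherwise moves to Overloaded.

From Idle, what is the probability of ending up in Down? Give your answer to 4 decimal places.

Let h(s) be the probability of absorption at Down starting from transient state s. Then h(Down) = 1 and h(Overloaded) = 0. By first-step analysis:
h(Busy) = 0.35·h(Busy) + 0.05·0 + 0.35·1 + 0.25·h(Idle)
h(Idle) = 0.45·h(Busy) + 0.1·0 + 0.15·1 + 0.3·h(Idle)
Solving: h(Busy) = 0.8248, h(Idle) = 0.7445.
Starting from Idle, the probability is 0.7445.

0.7445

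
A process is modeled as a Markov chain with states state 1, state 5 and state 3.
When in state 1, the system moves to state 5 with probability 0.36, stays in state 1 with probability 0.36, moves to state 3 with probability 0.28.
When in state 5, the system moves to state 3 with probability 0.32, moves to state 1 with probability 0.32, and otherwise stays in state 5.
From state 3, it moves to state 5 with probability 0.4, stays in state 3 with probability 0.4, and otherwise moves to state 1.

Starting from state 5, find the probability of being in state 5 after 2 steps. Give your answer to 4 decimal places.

0.3728

Sum over the intermediate state after 1 step:
P = P(state 5→state 1)·P(state 1→state 5) + P(state 5→state 5)·P(state 5→state 5) + P(state 5→state 3)·P(state 3→state 5)
  = 0.32×0.36 + 0.36×0.36 + 0.32×0.4
  = 0.1152 + 0.1296 + 0.1280 = 0.3728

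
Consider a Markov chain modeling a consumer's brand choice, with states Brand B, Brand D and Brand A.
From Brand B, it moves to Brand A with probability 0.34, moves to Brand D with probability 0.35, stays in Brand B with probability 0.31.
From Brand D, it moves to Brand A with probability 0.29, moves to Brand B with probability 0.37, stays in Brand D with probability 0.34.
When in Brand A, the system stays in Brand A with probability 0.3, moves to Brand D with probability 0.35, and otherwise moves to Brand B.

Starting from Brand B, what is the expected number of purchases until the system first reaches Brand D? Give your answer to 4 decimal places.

Let t(s) be the expected number of purchases to first reach Brand D from state s, with t(Brand D) = 0. Conditioning on the first purchase:
t(Brand B) = 1 + 0.31·t(Brand B) + 0.34·t(Brand A)
t(Brand A) = 1 + 0.35·t(Brand B) + 0.3·t(Brand A)
Solving: t(Brand B) = 2.8571, t(Brand A) = 2.8571.
Expected purchases from Brand B to Brand D: 2.8571.

2.8571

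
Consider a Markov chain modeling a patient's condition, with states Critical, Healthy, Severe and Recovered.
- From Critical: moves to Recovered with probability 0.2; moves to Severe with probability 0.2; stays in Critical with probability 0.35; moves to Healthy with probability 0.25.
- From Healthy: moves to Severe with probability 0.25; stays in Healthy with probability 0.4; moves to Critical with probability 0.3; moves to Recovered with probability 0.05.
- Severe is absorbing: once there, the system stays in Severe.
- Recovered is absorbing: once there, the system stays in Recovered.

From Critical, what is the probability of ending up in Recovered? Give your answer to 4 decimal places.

0.4206

Let h(s) be the probability of absorption at Recovered starting from transient state s. Then h(Recovered) = 1 and h(Severe) = 0. By first-step analysis:
h(Critical) = 0.35·h(Critical) + 0.25·h(Healthy) + 0.2·0 + 0.2·1
h(Healthy) = 0.3·h(Critical) + 0.4·h(Healthy) + 0.25·0 + 0.05·1
Solving: h(Critical) = 0.4206, h(Healthy) = 0.2937.
Starting from Critical, the probability is 0.4206.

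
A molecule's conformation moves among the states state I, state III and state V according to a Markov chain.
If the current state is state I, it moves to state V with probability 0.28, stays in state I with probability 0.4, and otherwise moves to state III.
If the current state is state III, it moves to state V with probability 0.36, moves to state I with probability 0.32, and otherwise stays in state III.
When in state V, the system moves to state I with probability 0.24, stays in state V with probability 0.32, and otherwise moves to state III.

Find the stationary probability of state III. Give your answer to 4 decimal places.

0.3586

Let the stationary distribution be π with π = πP and π_1 + π_2 + π_3 = 1.
π_1 = 0.4·π_1 + 0.32·π_2 + 0.24·π_3
π_2 = 0.32·π_1 + 0.32·π_2 + 0.44·π_3
Solving with the normalization constraint gives π = (0.3199, 0.3586, 0.3215).
So the stationary probability of state III is 0.3586.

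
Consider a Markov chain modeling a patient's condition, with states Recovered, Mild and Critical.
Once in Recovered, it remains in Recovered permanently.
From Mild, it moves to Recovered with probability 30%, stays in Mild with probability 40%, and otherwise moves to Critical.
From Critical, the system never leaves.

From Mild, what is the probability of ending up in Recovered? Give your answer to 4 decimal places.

Let h(s) be the probability of absorption at Recovered starting from transient state s. Then h(Recovered) = 1 and h(Critical) = 0. By first-step analysis:
h(Mild) = 0.3·1 + 0.4·h(Mild) + 0.3·0
Solving: h(Mild) = 0.5000.
Starting from Mild, the probability is 0.5000.

0.5000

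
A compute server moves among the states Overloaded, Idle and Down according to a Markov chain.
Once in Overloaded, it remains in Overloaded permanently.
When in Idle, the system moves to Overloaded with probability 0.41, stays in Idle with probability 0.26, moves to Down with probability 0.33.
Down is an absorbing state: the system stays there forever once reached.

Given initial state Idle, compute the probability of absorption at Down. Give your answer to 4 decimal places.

Let h(s) be the probability of absorption at Down starting from transient state s. Then h(Down) = 1 and h(Overloaded) = 0. By first-step analysis:
h(Idle) = 0.41·0 + 0.26·h(Idle) + 0.33·1
Solving: h(Idle) = 0.4459.
Starting from Idle, the probability is 0.4459.

0.4459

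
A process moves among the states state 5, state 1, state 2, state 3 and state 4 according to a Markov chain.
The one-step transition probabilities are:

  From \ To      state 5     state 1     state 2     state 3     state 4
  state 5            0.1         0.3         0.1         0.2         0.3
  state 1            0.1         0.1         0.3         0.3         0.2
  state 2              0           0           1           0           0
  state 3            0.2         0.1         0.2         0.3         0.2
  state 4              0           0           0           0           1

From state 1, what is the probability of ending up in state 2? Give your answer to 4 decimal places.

0.5356

Let h(s) be the probability of absorption at state 2 starting from transient state s. Then h(state 2) = 1 and h(state 4) = 0. By first-step analysis:
h(state 5) = 0.1·h(state 5) + 0.3·h(state 1) + 0.1·1 + 0.2·h(state 3) + 0.3·0
h(state 1) = 0.1·h(state 5) + 0.1·h(state 1) + 0.3·1 + 0.3·h(state 3) + 0.2·0
h(state 3) = 0.2·h(state 5) + 0.1·h(state 1) + 0.2·1 + 0.3·h(state 3) + 0.2·0
Solving: h(state 5) = 0.3952, h(state 1) = 0.5356, h(state 3) = 0.4752.
Starting from state 1, the probability is 0.5356.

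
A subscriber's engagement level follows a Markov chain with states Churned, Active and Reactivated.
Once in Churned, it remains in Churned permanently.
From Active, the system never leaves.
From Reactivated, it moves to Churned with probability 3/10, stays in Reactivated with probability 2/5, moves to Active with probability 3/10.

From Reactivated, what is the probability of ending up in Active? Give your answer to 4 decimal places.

0.5000

Let h(s) be the probability of absorption at Active starting from transient state s. Then h(Active) = 1 and h(Churned) = 0. By first-step analysis:
h(Reactivated) = 0.3·0 + 0.3·1 + 0.4·h(Reactivated)
Solving: h(Reactivated) = 0.5000.
Starting from Reactivated, the probability is 0.5000.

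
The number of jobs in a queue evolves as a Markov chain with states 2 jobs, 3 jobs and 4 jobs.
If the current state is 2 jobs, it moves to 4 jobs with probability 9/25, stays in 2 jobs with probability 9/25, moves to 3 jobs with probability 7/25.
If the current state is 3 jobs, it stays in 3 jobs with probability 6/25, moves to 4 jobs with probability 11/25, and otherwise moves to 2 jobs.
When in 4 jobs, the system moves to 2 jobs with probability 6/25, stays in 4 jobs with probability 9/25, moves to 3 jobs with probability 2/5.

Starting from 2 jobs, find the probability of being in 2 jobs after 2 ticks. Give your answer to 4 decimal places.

Sum over the intermediate state after 1 tick:
P = P(2 jobs→2 jobs)·P(2 jobs→2 jobs) + P(2 jobs→3 jobs)·P(3 jobs→2 jobs) + P(2 jobs→4 jobs)·P(4 jobs→2 jobs)
  = 0.36×0.36 + 0.28×0.32 + 0.36×0.24
  = 0.1296 + 0.0896 + 0.0864 = 0.3056

0.3056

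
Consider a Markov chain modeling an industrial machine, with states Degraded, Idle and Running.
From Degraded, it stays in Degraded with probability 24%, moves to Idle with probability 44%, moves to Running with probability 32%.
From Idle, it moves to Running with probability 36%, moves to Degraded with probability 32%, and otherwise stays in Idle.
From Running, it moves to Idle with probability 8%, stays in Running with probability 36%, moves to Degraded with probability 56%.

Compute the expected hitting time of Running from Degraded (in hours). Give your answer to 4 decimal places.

Let t(s) be the expected number of hours to first reach Running from state s, with t(Running) = 0. Conditioning on the first hour:
t(Degraded) = 1 + 0.24·t(Degraded) + 0.44·t(Idle)
t(Idle) = 1 + 0.32·t(Degraded) + 0.32·t(Idle)
Solving: t(Degraded) = 2.9787, t(Idle) = 2.8723.
Expected hours from Degraded to Running: 2.9787.

2.9787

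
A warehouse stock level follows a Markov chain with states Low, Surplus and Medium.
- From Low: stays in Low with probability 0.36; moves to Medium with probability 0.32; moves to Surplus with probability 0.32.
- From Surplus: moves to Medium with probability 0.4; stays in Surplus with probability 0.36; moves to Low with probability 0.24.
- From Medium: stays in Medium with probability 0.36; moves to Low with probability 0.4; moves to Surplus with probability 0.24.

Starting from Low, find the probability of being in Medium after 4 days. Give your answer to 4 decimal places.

Propagate the distribution vector 4 days from Low.
After 0 days: (1.0000, 0.0000, 0.0000)
After 1 day: (0.3600, 0.3200, 0.3200)
After 2 days: (0.3344, 0.3072, 0.3584)
After 3 days: (0.3375, 0.3036, 0.3589)
After 4 days: (0.3379, 0.3034, 0.3586)
P(in Medium after 4 days) = 0.3586

0.3586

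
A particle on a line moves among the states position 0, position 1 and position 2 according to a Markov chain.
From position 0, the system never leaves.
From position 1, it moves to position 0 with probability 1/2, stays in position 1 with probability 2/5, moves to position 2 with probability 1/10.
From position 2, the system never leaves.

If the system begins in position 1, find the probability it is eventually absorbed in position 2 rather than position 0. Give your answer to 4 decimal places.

Let h(s) be the probability of absorption at position 2 starting from transient state s. Then h(position 2) = 1 and h(position 0) = 0. By first-step analysis:
h(position 1) = 0.5·0 + 0.4·h(position 1) + 0.1·1
Solving: h(position 1) = 0.1667.
Starting from position 1, the probability is 0.1667.

0.1667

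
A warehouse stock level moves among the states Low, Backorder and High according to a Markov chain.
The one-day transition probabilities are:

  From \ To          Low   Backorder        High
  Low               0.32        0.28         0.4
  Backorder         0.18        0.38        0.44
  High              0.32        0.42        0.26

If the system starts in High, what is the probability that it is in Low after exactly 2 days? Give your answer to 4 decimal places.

Sum over the intermediate state after 1 day:
P = P(High→Low)·P(Low→Low) + P(High→Backorder)·P(Backorder→Low) + P(High→High)·P(High→Low)
  = 0.32×0.32 + 0.42×0.18 + 0.26×0.32
  = 0.1024 + 0.0756 + 0.0832 = 0.2612

0.2612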